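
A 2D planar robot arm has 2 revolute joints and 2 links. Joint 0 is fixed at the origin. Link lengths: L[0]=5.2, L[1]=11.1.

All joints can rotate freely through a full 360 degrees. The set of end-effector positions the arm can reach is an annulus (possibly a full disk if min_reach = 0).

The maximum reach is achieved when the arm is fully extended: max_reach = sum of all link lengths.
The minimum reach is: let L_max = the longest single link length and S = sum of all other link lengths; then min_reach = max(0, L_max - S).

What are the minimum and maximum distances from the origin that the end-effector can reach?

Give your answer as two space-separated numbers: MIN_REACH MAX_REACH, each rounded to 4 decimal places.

Link lengths: [5.2, 11.1]
max_reach = 5.2 + 11.1 = 16.3
L_max = max([5.2, 11.1]) = 11.1
S (sum of others) = 16.3 - 11.1 = 5.2
min_reach = max(0, 11.1 - 5.2) = max(0, 5.9) = 5.9

Answer: 5.9000 16.3000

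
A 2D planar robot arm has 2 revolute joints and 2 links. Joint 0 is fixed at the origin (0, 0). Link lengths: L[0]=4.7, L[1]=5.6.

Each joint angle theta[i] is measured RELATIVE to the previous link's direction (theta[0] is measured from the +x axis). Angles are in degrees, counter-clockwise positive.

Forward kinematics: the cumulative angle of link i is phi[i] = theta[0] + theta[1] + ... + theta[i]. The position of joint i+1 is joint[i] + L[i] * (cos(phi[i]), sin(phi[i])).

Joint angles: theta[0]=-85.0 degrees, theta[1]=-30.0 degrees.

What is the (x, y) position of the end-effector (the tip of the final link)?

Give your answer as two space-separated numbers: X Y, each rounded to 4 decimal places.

Answer: -1.9570 -9.7574

Derivation:
joint[0] = (0.0000, 0.0000)  (base)
link 0: phi[0] = -85 = -85 deg
  cos(-85 deg) = 0.0872, sin(-85 deg) = -0.9962
  joint[1] = (0.0000, 0.0000) + 4.7 * (0.0872, -0.9962) = (0.0000 + 0.4096, 0.0000 + -4.6821) = (0.4096, -4.6821)
link 1: phi[1] = -85 + -30 = -115 deg
  cos(-115 deg) = -0.4226, sin(-115 deg) = -0.9063
  joint[2] = (0.4096, -4.6821) + 5.6 * (-0.4226, -0.9063) = (0.4096 + -2.3667, -4.6821 + -5.0753) = (-1.9570, -9.7574)
End effector: (-1.9570, -9.7574)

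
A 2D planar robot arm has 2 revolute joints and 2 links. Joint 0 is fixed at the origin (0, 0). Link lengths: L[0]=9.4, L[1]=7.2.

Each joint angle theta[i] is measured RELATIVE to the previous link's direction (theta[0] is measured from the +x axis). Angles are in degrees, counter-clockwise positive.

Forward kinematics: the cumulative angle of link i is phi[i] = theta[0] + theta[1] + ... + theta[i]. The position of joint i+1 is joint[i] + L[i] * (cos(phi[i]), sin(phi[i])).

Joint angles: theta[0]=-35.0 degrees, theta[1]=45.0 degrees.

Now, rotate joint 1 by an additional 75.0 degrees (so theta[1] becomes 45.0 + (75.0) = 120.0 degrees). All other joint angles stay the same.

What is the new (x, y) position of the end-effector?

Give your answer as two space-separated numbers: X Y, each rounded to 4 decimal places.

joint[0] = (0.0000, 0.0000)  (base)
link 0: phi[0] = -35 = -35 deg
  cos(-35 deg) = 0.8192, sin(-35 deg) = -0.5736
  joint[1] = (0.0000, 0.0000) + 9.4 * (0.8192, -0.5736) = (0.0000 + 7.7000, 0.0000 + -5.3916) = (7.7000, -5.3916)
link 1: phi[1] = -35 + 120 = 85 deg
  cos(85 deg) = 0.0872, sin(85 deg) = 0.9962
  joint[2] = (7.7000, -5.3916) + 7.2 * (0.0872, 0.9962) = (7.7000 + 0.6275, -5.3916 + 7.1726) = (8.3276, 1.7810)
End effector: (8.3276, 1.7810)

Answer: 8.3276 1.7810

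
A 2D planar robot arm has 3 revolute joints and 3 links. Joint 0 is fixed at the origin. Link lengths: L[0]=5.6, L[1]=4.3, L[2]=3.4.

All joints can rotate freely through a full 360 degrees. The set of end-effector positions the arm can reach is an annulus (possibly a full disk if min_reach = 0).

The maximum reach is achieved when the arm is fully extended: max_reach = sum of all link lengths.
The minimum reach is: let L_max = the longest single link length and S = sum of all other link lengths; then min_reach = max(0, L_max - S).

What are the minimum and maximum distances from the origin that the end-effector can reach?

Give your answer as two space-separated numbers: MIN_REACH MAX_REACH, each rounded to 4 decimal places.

Link lengths: [5.6, 4.3, 3.4]
max_reach = 5.6 + 4.3 + 3.4 = 13.3
L_max = max([5.6, 4.3, 3.4]) = 5.6
S (sum of others) = 13.3 - 5.6 = 7.7
min_reach = max(0, 5.6 - 7.7) = max(0, -2.1) = 0

Answer: 0.0000 13.3000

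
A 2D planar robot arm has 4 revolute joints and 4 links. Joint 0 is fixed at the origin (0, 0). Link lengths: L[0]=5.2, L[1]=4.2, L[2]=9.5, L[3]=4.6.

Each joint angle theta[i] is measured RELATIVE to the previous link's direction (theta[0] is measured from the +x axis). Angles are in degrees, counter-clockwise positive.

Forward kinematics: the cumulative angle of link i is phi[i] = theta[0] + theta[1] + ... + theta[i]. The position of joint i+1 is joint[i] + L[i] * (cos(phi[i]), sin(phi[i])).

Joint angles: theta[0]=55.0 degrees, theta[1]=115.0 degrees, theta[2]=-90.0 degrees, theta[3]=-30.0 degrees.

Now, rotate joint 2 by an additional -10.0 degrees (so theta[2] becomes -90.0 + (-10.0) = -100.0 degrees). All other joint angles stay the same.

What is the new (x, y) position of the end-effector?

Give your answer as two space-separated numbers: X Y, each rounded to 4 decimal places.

Answer: 5.6194 16.8728

Derivation:
joint[0] = (0.0000, 0.0000)  (base)
link 0: phi[0] = 55 = 55 deg
  cos(55 deg) = 0.5736, sin(55 deg) = 0.8192
  joint[1] = (0.0000, 0.0000) + 5.2 * (0.5736, 0.8192) = (0.0000 + 2.9826, 0.0000 + 4.2596) = (2.9826, 4.2596)
link 1: phi[1] = 55 + 115 = 170 deg
  cos(170 deg) = -0.9848, sin(170 deg) = 0.1736
  joint[2] = (2.9826, 4.2596) + 4.2 * (-0.9848, 0.1736) = (2.9826 + -4.1362, 4.2596 + 0.7293) = (-1.1536, 4.9889)
link 2: phi[2] = 55 + 115 + -100 = 70 deg
  cos(70 deg) = 0.3420, sin(70 deg) = 0.9397
  joint[3] = (-1.1536, 4.9889) + 9.5 * (0.3420, 0.9397) = (-1.1536 + 3.2492, 4.9889 + 8.9271) = (2.0956, 13.9160)
link 3: phi[3] = 55 + 115 + -100 + -30 = 40 deg
  cos(40 deg) = 0.7660, sin(40 deg) = 0.6428
  joint[4] = (2.0956, 13.9160) + 4.6 * (0.7660, 0.6428) = (2.0956 + 3.5238, 13.9160 + 2.9568) = (5.6194, 16.8728)
End effector: (5.6194, 16.8728)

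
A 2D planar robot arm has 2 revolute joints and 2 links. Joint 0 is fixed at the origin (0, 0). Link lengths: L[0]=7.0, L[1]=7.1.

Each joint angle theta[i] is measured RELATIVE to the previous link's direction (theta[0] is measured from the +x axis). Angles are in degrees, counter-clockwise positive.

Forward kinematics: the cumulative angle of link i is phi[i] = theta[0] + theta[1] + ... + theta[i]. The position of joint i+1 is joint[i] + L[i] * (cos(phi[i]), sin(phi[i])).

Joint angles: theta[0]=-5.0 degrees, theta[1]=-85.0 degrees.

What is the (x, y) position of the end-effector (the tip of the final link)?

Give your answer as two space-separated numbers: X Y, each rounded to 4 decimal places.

Answer: 6.9734 -7.7101

Derivation:
joint[0] = (0.0000, 0.0000)  (base)
link 0: phi[0] = -5 = -5 deg
  cos(-5 deg) = 0.9962, sin(-5 deg) = -0.0872
  joint[1] = (0.0000, 0.0000) + 7 * (0.9962, -0.0872) = (0.0000 + 6.9734, 0.0000 + -0.6101) = (6.9734, -0.6101)
link 1: phi[1] = -5 + -85 = -90 deg
  cos(-90 deg) = 0.0000, sin(-90 deg) = -1.0000
  joint[2] = (6.9734, -0.6101) + 7.1 * (0.0000, -1.0000) = (6.9734 + 0.0000, -0.6101 + -7.1000) = (6.9734, -7.7101)
End effector: (6.9734, -7.7101)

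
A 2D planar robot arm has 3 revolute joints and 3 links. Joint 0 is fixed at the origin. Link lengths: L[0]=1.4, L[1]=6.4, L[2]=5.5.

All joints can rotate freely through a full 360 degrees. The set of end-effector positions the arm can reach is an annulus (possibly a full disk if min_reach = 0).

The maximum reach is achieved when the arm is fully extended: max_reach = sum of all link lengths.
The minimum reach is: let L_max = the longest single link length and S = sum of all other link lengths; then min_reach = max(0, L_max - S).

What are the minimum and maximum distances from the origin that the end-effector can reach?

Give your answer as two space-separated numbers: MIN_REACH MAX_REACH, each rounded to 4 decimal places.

Link lengths: [1.4, 6.4, 5.5]
max_reach = 1.4 + 6.4 + 5.5 = 13.3
L_max = max([1.4, 6.4, 5.5]) = 6.4
S (sum of others) = 13.3 - 6.4 = 6.9
min_reach = max(0, 6.4 - 6.9) = max(0, -0.5) = 0

Answer: 0.0000 13.3000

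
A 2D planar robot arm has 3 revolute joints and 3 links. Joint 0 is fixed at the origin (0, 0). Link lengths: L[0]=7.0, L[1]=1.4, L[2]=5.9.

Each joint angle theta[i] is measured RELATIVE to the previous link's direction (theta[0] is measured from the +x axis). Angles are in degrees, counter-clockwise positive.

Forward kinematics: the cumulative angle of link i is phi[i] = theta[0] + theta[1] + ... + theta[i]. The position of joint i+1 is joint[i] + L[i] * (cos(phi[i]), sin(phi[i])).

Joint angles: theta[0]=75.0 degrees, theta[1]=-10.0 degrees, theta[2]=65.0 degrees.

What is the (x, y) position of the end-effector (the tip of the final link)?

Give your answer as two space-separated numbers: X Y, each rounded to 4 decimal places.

joint[0] = (0.0000, 0.0000)  (base)
link 0: phi[0] = 75 = 75 deg
  cos(75 deg) = 0.2588, sin(75 deg) = 0.9659
  joint[1] = (0.0000, 0.0000) + 7 * (0.2588, 0.9659) = (0.0000 + 1.8117, 0.0000 + 6.7615) = (1.8117, 6.7615)
link 1: phi[1] = 75 + -10 = 65 deg
  cos(65 deg) = 0.4226, sin(65 deg) = 0.9063
  joint[2] = (1.8117, 6.7615) + 1.4 * (0.4226, 0.9063) = (1.8117 + 0.5917, 6.7615 + 1.2688) = (2.4034, 8.0303)
link 2: phi[2] = 75 + -10 + 65 = 130 deg
  cos(130 deg) = -0.6428, sin(130 deg) = 0.7660
  joint[3] = (2.4034, 8.0303) + 5.9 * (-0.6428, 0.7660) = (2.4034 + -3.7924, 8.0303 + 4.5197) = (-1.3890, 12.5500)
End effector: (-1.3890, 12.5500)

Answer: -1.3890 12.5500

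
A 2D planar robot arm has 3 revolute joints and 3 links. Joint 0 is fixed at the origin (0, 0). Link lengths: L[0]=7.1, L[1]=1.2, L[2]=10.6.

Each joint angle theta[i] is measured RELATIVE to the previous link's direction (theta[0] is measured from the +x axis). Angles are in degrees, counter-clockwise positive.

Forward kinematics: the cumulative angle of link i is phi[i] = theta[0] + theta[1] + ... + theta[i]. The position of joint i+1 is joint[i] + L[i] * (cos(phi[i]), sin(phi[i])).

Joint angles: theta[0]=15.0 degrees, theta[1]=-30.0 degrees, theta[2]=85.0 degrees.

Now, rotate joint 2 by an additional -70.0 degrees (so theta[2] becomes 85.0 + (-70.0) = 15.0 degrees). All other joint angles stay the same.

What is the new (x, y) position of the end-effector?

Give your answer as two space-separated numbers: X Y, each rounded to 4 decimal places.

Answer: 18.6172 1.5270

Derivation:
joint[0] = (0.0000, 0.0000)  (base)
link 0: phi[0] = 15 = 15 deg
  cos(15 deg) = 0.9659, sin(15 deg) = 0.2588
  joint[1] = (0.0000, 0.0000) + 7.1 * (0.9659, 0.2588) = (0.0000 + 6.8581, 0.0000 + 1.8376) = (6.8581, 1.8376)
link 1: phi[1] = 15 + -30 = -15 deg
  cos(-15 deg) = 0.9659, sin(-15 deg) = -0.2588
  joint[2] = (6.8581, 1.8376) + 1.2 * (0.9659, -0.2588) = (6.8581 + 1.1591, 1.8376 + -0.3106) = (8.0172, 1.5270)
link 2: phi[2] = 15 + -30 + 15 = 0 deg
  cos(0 deg) = 1.0000, sin(0 deg) = 0.0000
  joint[3] = (8.0172, 1.5270) + 10.6 * (1.0000, 0.0000) = (8.0172 + 10.6000, 1.5270 + 0.0000) = (18.6172, 1.5270)
End effector: (18.6172, 1.5270)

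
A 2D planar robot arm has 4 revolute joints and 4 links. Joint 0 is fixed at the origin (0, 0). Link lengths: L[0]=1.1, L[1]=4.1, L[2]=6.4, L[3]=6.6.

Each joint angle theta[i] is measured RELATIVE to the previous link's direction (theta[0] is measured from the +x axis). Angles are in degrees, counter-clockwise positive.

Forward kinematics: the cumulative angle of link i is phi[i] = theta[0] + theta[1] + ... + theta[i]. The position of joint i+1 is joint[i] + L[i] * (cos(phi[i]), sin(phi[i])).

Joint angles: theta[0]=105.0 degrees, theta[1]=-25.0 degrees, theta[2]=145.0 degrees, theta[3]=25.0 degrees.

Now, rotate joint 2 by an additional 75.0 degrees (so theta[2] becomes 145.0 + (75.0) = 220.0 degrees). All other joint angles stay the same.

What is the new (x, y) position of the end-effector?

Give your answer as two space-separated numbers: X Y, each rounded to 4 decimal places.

joint[0] = (0.0000, 0.0000)  (base)
link 0: phi[0] = 105 = 105 deg
  cos(105 deg) = -0.2588, sin(105 deg) = 0.9659
  joint[1] = (0.0000, 0.0000) + 1.1 * (-0.2588, 0.9659) = (0.0000 + -0.2847, 0.0000 + 1.0625) = (-0.2847, 1.0625)
link 1: phi[1] = 105 + -25 = 80 deg
  cos(80 deg) = 0.1736, sin(80 deg) = 0.9848
  joint[2] = (-0.2847, 1.0625) + 4.1 * (0.1736, 0.9848) = (-0.2847 + 0.7120, 1.0625 + 4.0377) = (0.4273, 5.1002)
link 2: phi[2] = 105 + -25 + 220 = 300 deg
  cos(300 deg) = 0.5000, sin(300 deg) = -0.8660
  joint[3] = (0.4273, 5.1002) + 6.4 * (0.5000, -0.8660) = (0.4273 + 3.2000, 5.1002 + -5.5426) = (3.6273, -0.4423)
link 3: phi[3] = 105 + -25 + 220 + 25 = 325 deg
  cos(325 deg) = 0.8192, sin(325 deg) = -0.5736
  joint[4] = (3.6273, -0.4423) + 6.6 * (0.8192, -0.5736) = (3.6273 + 5.4064, -0.4423 + -3.7856) = (9.0337, -4.2279)
End effector: (9.0337, -4.2279)

Answer: 9.0337 -4.2279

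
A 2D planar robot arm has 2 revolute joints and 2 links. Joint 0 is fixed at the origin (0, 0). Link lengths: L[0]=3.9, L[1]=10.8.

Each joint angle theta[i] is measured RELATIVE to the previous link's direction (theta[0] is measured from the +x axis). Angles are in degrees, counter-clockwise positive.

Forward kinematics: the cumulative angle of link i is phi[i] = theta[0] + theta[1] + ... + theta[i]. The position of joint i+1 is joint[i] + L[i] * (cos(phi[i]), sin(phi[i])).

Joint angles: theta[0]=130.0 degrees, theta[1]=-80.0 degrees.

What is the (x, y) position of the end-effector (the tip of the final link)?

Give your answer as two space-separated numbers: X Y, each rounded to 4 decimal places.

Answer: 4.4352 11.2609

Derivation:
joint[0] = (0.0000, 0.0000)  (base)
link 0: phi[0] = 130 = 130 deg
  cos(130 deg) = -0.6428, sin(130 deg) = 0.7660
  joint[1] = (0.0000, 0.0000) + 3.9 * (-0.6428, 0.7660) = (0.0000 + -2.5069, 0.0000 + 2.9876) = (-2.5069, 2.9876)
link 1: phi[1] = 130 + -80 = 50 deg
  cos(50 deg) = 0.6428, sin(50 deg) = 0.7660
  joint[2] = (-2.5069, 2.9876) + 10.8 * (0.6428, 0.7660) = (-2.5069 + 6.9421, 2.9876 + 8.2733) = (4.4352, 11.2609)
End effector: (4.4352, 11.2609)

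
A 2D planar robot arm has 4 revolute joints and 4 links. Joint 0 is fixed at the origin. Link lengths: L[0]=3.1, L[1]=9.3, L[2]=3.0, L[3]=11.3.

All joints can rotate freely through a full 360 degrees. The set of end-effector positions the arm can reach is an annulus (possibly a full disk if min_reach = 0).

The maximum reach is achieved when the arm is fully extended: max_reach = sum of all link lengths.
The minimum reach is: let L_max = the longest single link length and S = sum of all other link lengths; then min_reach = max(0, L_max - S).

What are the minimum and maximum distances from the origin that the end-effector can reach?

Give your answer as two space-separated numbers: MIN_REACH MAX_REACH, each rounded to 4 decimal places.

Link lengths: [3.1, 9.3, 3.0, 11.3]
max_reach = 3.1 + 9.3 + 3 + 11.3 = 26.7
L_max = max([3.1, 9.3, 3.0, 11.3]) = 11.3
S (sum of others) = 26.7 - 11.3 = 15.4
min_reach = max(0, 11.3 - 15.4) = max(0, -4.1) = 0

Answer: 0.0000 26.7000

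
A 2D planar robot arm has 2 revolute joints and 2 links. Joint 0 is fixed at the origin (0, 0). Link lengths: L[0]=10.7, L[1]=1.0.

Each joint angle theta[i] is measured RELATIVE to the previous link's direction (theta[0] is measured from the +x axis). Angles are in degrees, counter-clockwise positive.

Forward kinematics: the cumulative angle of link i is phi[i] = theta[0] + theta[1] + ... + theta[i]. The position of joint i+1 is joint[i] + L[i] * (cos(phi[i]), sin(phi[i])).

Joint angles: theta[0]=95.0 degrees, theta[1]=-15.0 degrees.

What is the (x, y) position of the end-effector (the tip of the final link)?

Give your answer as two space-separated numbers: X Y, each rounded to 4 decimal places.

joint[0] = (0.0000, 0.0000)  (base)
link 0: phi[0] = 95 = 95 deg
  cos(95 deg) = -0.0872, sin(95 deg) = 0.9962
  joint[1] = (0.0000, 0.0000) + 10.7 * (-0.0872, 0.9962) = (0.0000 + -0.9326, 0.0000 + 10.6593) = (-0.9326, 10.6593)
link 1: phi[1] = 95 + -15 = 80 deg
  cos(80 deg) = 0.1736, sin(80 deg) = 0.9848
  joint[2] = (-0.9326, 10.6593) + 1 * (0.1736, 0.9848) = (-0.9326 + 0.1736, 10.6593 + 0.9848) = (-0.7589, 11.6441)
End effector: (-0.7589, 11.6441)

Answer: -0.7589 11.6441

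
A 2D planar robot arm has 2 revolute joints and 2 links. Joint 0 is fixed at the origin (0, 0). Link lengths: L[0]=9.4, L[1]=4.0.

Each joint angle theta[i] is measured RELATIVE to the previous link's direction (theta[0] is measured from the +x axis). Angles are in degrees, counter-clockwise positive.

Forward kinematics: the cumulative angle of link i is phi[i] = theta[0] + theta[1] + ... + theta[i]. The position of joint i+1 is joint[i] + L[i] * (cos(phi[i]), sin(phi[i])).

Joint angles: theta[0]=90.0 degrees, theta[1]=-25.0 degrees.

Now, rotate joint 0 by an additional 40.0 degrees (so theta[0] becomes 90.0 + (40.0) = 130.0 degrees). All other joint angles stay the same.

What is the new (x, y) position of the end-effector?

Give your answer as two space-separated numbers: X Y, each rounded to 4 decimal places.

joint[0] = (0.0000, 0.0000)  (base)
link 0: phi[0] = 130 = 130 deg
  cos(130 deg) = -0.6428, sin(130 deg) = 0.7660
  joint[1] = (0.0000, 0.0000) + 9.4 * (-0.6428, 0.7660) = (0.0000 + -6.0422, 0.0000 + 7.2008) = (-6.0422, 7.2008)
link 1: phi[1] = 130 + -25 = 105 deg
  cos(105 deg) = -0.2588, sin(105 deg) = 0.9659
  joint[2] = (-6.0422, 7.2008) + 4 * (-0.2588, 0.9659) = (-6.0422 + -1.0353, 7.2008 + 3.8637) = (-7.0775, 11.0645)
End effector: (-7.0775, 11.0645)

Answer: -7.0775 11.0645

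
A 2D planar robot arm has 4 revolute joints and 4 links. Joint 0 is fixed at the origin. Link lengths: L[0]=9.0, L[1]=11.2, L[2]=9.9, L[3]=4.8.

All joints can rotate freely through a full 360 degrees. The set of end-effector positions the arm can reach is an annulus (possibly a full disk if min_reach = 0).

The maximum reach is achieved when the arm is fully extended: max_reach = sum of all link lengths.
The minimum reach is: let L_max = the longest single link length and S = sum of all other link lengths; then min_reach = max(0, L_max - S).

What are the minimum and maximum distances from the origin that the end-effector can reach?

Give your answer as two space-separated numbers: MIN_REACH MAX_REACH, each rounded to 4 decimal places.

Answer: 0.0000 34.9000

Derivation:
Link lengths: [9.0, 11.2, 9.9, 4.8]
max_reach = 9 + 11.2 + 9.9 + 4.8 = 34.9
L_max = max([9.0, 11.2, 9.9, 4.8]) = 11.2
S (sum of others) = 34.9 - 11.2 = 23.7
min_reach = max(0, 11.2 - 23.7) = max(0, -12.5) = 0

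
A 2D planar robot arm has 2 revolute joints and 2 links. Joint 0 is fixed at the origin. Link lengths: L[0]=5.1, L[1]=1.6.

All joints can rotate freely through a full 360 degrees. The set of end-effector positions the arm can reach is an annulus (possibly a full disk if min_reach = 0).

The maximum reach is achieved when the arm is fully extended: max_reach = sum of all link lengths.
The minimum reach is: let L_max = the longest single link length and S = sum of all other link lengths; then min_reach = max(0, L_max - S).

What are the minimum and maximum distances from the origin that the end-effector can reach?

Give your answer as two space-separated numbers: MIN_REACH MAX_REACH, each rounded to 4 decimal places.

Answer: 3.5000 6.7000

Derivation:
Link lengths: [5.1, 1.6]
max_reach = 5.1 + 1.6 = 6.7
L_max = max([5.1, 1.6]) = 5.1
S (sum of others) = 6.7 - 5.1 = 1.6
min_reach = max(0, 5.1 - 1.6) = max(0, 3.5) = 3.5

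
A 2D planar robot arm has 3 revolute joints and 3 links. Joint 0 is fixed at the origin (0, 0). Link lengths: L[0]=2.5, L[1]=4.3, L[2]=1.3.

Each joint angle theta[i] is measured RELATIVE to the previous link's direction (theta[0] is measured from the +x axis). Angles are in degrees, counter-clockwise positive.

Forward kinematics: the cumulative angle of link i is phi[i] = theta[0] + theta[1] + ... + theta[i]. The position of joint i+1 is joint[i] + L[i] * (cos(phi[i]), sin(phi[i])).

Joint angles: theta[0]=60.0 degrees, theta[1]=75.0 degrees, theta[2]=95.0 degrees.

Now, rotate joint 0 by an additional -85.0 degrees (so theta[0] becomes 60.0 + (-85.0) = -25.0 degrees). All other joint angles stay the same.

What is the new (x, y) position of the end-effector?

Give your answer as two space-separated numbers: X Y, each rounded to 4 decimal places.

Answer: 3.9649 2.9831

Derivation:
joint[0] = (0.0000, 0.0000)  (base)
link 0: phi[0] = -25 = -25 deg
  cos(-25 deg) = 0.9063, sin(-25 deg) = -0.4226
  joint[1] = (0.0000, 0.0000) + 2.5 * (0.9063, -0.4226) = (0.0000 + 2.2658, 0.0000 + -1.0565) = (2.2658, -1.0565)
link 1: phi[1] = -25 + 75 = 50 deg
  cos(50 deg) = 0.6428, sin(50 deg) = 0.7660
  joint[2] = (2.2658, -1.0565) + 4.3 * (0.6428, 0.7660) = (2.2658 + 2.7640, -1.0565 + 3.2940) = (5.0298, 2.2374)
link 2: phi[2] = -25 + 75 + 95 = 145 deg
  cos(145 deg) = -0.8192, sin(145 deg) = 0.5736
  joint[3] = (5.0298, 2.2374) + 1.3 * (-0.8192, 0.5736) = (5.0298 + -1.0649, 2.2374 + 0.7456) = (3.9649, 2.9831)
End effector: (3.9649, 2.9831)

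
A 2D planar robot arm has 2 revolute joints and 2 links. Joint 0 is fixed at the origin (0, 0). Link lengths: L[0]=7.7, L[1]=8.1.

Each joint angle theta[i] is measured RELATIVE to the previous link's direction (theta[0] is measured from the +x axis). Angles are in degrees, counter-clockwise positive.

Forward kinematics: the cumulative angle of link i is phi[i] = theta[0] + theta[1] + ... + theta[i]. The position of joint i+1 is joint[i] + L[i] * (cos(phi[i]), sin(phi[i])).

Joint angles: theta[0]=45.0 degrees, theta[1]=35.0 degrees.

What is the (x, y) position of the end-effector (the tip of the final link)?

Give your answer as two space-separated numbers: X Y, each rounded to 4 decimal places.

Answer: 6.8513 13.4217

Derivation:
joint[0] = (0.0000, 0.0000)  (base)
link 0: phi[0] = 45 = 45 deg
  cos(45 deg) = 0.7071, sin(45 deg) = 0.7071
  joint[1] = (0.0000, 0.0000) + 7.7 * (0.7071, 0.7071) = (0.0000 + 5.4447, 0.0000 + 5.4447) = (5.4447, 5.4447)
link 1: phi[1] = 45 + 35 = 80 deg
  cos(80 deg) = 0.1736, sin(80 deg) = 0.9848
  joint[2] = (5.4447, 5.4447) + 8.1 * (0.1736, 0.9848) = (5.4447 + 1.4066, 5.4447 + 7.9769) = (6.8513, 13.4217)
End effector: (6.8513, 13.4217)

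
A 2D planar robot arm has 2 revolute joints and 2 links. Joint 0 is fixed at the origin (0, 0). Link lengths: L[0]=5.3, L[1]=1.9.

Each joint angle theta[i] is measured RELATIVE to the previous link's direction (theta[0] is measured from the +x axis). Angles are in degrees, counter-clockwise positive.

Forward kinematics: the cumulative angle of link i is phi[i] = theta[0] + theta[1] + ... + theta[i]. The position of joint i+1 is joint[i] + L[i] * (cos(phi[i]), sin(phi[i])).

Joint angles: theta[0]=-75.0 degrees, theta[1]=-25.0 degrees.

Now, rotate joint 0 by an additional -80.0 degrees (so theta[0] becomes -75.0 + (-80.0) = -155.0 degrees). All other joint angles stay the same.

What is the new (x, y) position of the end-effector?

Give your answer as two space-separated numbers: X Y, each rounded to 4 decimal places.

Answer: -6.7034 -2.2399

Derivation:
joint[0] = (0.0000, 0.0000)  (base)
link 0: phi[0] = -155 = -155 deg
  cos(-155 deg) = -0.9063, sin(-155 deg) = -0.4226
  joint[1] = (0.0000, 0.0000) + 5.3 * (-0.9063, -0.4226) = (0.0000 + -4.8034, 0.0000 + -2.2399) = (-4.8034, -2.2399)
link 1: phi[1] = -155 + -25 = -180 deg
  cos(-180 deg) = -1.0000, sin(-180 deg) = -0.0000
  joint[2] = (-4.8034, -2.2399) + 1.9 * (-1.0000, -0.0000) = (-4.8034 + -1.9000, -2.2399 + -0.0000) = (-6.7034, -2.2399)
End effector: (-6.7034, -2.2399)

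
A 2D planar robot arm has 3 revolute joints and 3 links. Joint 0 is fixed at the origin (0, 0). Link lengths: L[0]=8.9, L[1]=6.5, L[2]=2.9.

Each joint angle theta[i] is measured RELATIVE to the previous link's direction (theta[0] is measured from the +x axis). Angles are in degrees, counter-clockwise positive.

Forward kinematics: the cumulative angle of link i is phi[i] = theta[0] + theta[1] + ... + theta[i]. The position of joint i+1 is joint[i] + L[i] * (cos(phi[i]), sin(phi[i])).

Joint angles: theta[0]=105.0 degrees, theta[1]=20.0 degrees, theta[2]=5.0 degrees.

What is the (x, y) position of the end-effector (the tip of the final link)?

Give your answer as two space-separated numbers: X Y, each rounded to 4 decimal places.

Answer: -7.8958 16.1428

Derivation:
joint[0] = (0.0000, 0.0000)  (base)
link 0: phi[0] = 105 = 105 deg
  cos(105 deg) = -0.2588, sin(105 deg) = 0.9659
  joint[1] = (0.0000, 0.0000) + 8.9 * (-0.2588, 0.9659) = (0.0000 + -2.3035, 0.0000 + 8.5967) = (-2.3035, 8.5967)
link 1: phi[1] = 105 + 20 = 125 deg
  cos(125 deg) = -0.5736, sin(125 deg) = 0.8192
  joint[2] = (-2.3035, 8.5967) + 6.5 * (-0.5736, 0.8192) = (-2.3035 + -3.7282, 8.5967 + 5.3245) = (-6.0317, 13.9212)
link 2: phi[2] = 105 + 20 + 5 = 130 deg
  cos(130 deg) = -0.6428, sin(130 deg) = 0.7660
  joint[3] = (-6.0317, 13.9212) + 2.9 * (-0.6428, 0.7660) = (-6.0317 + -1.8641, 13.9212 + 2.2215) = (-7.8958, 16.1428)
End effector: (-7.8958, 16.1428)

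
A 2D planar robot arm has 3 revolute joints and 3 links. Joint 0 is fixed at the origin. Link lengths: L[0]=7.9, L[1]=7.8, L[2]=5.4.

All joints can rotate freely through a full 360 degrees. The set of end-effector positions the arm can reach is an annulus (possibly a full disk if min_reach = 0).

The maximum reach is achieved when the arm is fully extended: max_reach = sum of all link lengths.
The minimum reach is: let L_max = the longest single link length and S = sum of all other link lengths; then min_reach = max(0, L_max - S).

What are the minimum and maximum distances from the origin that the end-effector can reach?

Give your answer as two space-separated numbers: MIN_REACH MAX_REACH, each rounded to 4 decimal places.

Answer: 0.0000 21.1000

Derivation:
Link lengths: [7.9, 7.8, 5.4]
max_reach = 7.9 + 7.8 + 5.4 = 21.1
L_max = max([7.9, 7.8, 5.4]) = 7.9
S (sum of others) = 21.1 - 7.9 = 13.2
min_reach = max(0, 7.9 - 13.2) = max(0, -5.3) = 0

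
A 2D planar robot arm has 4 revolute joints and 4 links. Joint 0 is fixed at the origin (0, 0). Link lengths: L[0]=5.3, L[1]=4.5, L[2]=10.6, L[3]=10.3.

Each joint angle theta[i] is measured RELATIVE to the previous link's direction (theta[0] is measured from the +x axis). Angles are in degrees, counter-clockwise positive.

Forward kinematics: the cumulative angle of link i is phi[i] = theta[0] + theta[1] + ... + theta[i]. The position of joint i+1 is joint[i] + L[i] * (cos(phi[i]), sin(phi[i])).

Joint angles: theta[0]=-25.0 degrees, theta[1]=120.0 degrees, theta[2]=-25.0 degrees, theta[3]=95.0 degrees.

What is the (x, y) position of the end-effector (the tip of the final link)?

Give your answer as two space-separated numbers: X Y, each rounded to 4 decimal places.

joint[0] = (0.0000, 0.0000)  (base)
link 0: phi[0] = -25 = -25 deg
  cos(-25 deg) = 0.9063, sin(-25 deg) = -0.4226
  joint[1] = (0.0000, 0.0000) + 5.3 * (0.9063, -0.4226) = (0.0000 + 4.8034, 0.0000 + -2.2399) = (4.8034, -2.2399)
link 1: phi[1] = -25 + 120 = 95 deg
  cos(95 deg) = -0.0872, sin(95 deg) = 0.9962
  joint[2] = (4.8034, -2.2399) + 4.5 * (-0.0872, 0.9962) = (4.8034 + -0.3922, -2.2399 + 4.4829) = (4.4112, 2.2430)
link 2: phi[2] = -25 + 120 + -25 = 70 deg
  cos(70 deg) = 0.3420, sin(70 deg) = 0.9397
  joint[3] = (4.4112, 2.2430) + 10.6 * (0.3420, 0.9397) = (4.4112 + 3.6254, 2.2430 + 9.9607) = (8.0366, 12.2037)
link 3: phi[3] = -25 + 120 + -25 + 95 = 165 deg
  cos(165 deg) = -0.9659, sin(165 deg) = 0.2588
  joint[4] = (8.0366, 12.2037) + 10.3 * (-0.9659, 0.2588) = (8.0366 + -9.9490, 12.2037 + 2.6658) = (-1.9124, 14.8696)
End effector: (-1.9124, 14.8696)

Answer: -1.9124 14.8696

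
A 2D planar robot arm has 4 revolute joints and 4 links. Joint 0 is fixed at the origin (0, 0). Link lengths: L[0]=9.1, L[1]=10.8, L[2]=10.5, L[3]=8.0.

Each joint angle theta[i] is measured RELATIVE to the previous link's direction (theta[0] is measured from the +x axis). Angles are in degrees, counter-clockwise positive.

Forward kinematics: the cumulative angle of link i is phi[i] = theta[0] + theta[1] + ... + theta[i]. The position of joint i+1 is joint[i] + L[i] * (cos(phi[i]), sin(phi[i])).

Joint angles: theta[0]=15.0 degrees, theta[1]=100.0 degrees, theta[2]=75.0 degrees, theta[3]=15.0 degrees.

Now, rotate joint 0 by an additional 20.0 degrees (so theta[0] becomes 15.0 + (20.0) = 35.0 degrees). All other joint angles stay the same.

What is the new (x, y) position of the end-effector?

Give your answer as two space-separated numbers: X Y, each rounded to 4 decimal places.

Answer: -14.9326 1.9494

Derivation:
joint[0] = (0.0000, 0.0000)  (base)
link 0: phi[0] = 35 = 35 deg
  cos(35 deg) = 0.8192, sin(35 deg) = 0.5736
  joint[1] = (0.0000, 0.0000) + 9.1 * (0.8192, 0.5736) = (0.0000 + 7.4543, 0.0000 + 5.2195) = (7.4543, 5.2195)
link 1: phi[1] = 35 + 100 = 135 deg
  cos(135 deg) = -0.7071, sin(135 deg) = 0.7071
  joint[2] = (7.4543, 5.2195) + 10.8 * (-0.7071, 0.7071) = (7.4543 + -7.6368, 5.2195 + 7.6368) = (-0.1825, 12.8563)
link 2: phi[2] = 35 + 100 + 75 = 210 deg
  cos(210 deg) = -0.8660, sin(210 deg) = -0.5000
  joint[3] = (-0.1825, 12.8563) + 10.5 * (-0.8660, -0.5000) = (-0.1825 + -9.0933, 12.8563 + -5.2500) = (-9.2757, 7.6063)
link 3: phi[3] = 35 + 100 + 75 + 15 = 225 deg
  cos(225 deg) = -0.7071, sin(225 deg) = -0.7071
  joint[4] = (-9.2757, 7.6063) + 8 * (-0.7071, -0.7071) = (-9.2757 + -5.6569, 7.6063 + -5.6569) = (-14.9326, 1.9494)
End effector: (-14.9326, 1.9494)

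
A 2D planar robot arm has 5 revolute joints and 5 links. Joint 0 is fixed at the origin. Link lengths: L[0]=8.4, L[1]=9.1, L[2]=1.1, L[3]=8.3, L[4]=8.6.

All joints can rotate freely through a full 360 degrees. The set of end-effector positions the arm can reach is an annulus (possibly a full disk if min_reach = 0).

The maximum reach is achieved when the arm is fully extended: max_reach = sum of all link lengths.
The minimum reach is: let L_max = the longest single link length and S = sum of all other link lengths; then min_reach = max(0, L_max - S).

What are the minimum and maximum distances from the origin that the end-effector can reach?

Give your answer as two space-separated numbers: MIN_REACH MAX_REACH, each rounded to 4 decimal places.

Link lengths: [8.4, 9.1, 1.1, 8.3, 8.6]
max_reach = 8.4 + 9.1 + 1.1 + 8.3 + 8.6 = 35.5
L_max = max([8.4, 9.1, 1.1, 8.3, 8.6]) = 9.1
S (sum of others) = 35.5 - 9.1 = 26.4
min_reach = max(0, 9.1 - 26.4) = max(0, -17.3) = 0

Answer: 0.0000 35.5000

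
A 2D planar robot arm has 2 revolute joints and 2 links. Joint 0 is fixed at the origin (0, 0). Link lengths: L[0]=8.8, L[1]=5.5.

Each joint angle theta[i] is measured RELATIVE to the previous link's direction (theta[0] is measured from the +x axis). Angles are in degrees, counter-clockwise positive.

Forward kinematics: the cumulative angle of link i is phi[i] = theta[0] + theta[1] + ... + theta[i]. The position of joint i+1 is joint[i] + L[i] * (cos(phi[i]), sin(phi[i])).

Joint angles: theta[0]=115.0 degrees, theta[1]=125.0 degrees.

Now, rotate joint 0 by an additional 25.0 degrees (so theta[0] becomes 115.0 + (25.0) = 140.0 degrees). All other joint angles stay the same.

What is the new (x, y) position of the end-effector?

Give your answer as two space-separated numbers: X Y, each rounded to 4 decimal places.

joint[0] = (0.0000, 0.0000)  (base)
link 0: phi[0] = 140 = 140 deg
  cos(140 deg) = -0.7660, sin(140 deg) = 0.6428
  joint[1] = (0.0000, 0.0000) + 8.8 * (-0.7660, 0.6428) = (0.0000 + -6.7412, 0.0000 + 5.6565) = (-6.7412, 5.6565)
link 1: phi[1] = 140 + 125 = 265 deg
  cos(265 deg) = -0.0872, sin(265 deg) = -0.9962
  joint[2] = (-6.7412, 5.6565) + 5.5 * (-0.0872, -0.9962) = (-6.7412 + -0.4794, 5.6565 + -5.4791) = (-7.2205, 0.1775)
End effector: (-7.2205, 0.1775)

Answer: -7.2205 0.1775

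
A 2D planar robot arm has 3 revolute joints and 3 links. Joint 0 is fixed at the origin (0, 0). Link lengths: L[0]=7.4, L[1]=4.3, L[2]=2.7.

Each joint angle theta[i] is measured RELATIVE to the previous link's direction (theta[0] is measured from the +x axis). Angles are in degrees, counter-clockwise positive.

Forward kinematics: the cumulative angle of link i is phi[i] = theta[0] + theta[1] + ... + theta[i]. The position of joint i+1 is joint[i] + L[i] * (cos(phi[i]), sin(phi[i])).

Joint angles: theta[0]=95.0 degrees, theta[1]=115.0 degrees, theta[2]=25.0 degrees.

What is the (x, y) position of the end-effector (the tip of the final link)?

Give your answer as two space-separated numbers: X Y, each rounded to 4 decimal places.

Answer: -5.9175 3.0101

Derivation:
joint[0] = (0.0000, 0.0000)  (base)
link 0: phi[0] = 95 = 95 deg
  cos(95 deg) = -0.0872, sin(95 deg) = 0.9962
  joint[1] = (0.0000, 0.0000) + 7.4 * (-0.0872, 0.9962) = (0.0000 + -0.6450, 0.0000 + 7.3718) = (-0.6450, 7.3718)
link 1: phi[1] = 95 + 115 = 210 deg
  cos(210 deg) = -0.8660, sin(210 deg) = -0.5000
  joint[2] = (-0.6450, 7.3718) + 4.3 * (-0.8660, -0.5000) = (-0.6450 + -3.7239, 7.3718 + -2.1500) = (-4.3689, 5.2218)
link 2: phi[2] = 95 + 115 + 25 = 235 deg
  cos(235 deg) = -0.5736, sin(235 deg) = -0.8192
  joint[3] = (-4.3689, 5.2218) + 2.7 * (-0.5736, -0.8192) = (-4.3689 + -1.5487, 5.2218 + -2.2117) = (-5.9175, 3.0101)
End effector: (-5.9175, 3.0101)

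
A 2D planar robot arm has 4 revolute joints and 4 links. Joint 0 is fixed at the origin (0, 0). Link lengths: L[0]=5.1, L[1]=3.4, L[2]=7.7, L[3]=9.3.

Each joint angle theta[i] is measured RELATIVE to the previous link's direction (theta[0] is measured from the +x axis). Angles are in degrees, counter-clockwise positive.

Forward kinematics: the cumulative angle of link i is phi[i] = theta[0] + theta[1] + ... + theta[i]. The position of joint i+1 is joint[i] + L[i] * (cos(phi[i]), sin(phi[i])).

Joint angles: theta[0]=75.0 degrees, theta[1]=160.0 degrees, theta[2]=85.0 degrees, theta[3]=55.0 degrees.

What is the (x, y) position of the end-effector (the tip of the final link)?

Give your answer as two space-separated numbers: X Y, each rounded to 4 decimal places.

Answer: 14.2515 -0.4013

Derivation:
joint[0] = (0.0000, 0.0000)  (base)
link 0: phi[0] = 75 = 75 deg
  cos(75 deg) = 0.2588, sin(75 deg) = 0.9659
  joint[1] = (0.0000, 0.0000) + 5.1 * (0.2588, 0.9659) = (0.0000 + 1.3200, 0.0000 + 4.9262) = (1.3200, 4.9262)
link 1: phi[1] = 75 + 160 = 235 deg
  cos(235 deg) = -0.5736, sin(235 deg) = -0.8192
  joint[2] = (1.3200, 4.9262) + 3.4 * (-0.5736, -0.8192) = (1.3200 + -1.9502, 4.9262 + -2.7851) = (-0.6302, 2.1411)
link 2: phi[2] = 75 + 160 + 85 = 320 deg
  cos(320 deg) = 0.7660, sin(320 deg) = -0.6428
  joint[3] = (-0.6302, 2.1411) + 7.7 * (0.7660, -0.6428) = (-0.6302 + 5.8985, 2.1411 + -4.9495) = (5.2684, -2.8084)
link 3: phi[3] = 75 + 160 + 85 + 55 = 375 deg
  cos(375 deg) = 0.9659, sin(375 deg) = 0.2588
  joint[4] = (5.2684, -2.8084) + 9.3 * (0.9659, 0.2588) = (5.2684 + 8.9831, -2.8084 + 2.4070) = (14.2515, -0.4013)
End effector: (14.2515, -0.4013)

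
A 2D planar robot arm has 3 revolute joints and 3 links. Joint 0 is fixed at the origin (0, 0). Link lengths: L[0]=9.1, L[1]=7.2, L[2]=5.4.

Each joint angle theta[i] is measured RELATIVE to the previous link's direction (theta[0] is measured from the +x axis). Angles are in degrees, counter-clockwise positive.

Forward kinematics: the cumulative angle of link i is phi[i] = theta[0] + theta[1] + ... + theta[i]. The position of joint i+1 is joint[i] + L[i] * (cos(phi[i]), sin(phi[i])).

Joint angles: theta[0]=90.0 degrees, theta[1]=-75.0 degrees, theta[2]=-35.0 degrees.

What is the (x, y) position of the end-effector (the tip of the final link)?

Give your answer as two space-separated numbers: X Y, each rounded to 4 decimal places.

joint[0] = (0.0000, 0.0000)  (base)
link 0: phi[0] = 90 = 90 deg
  cos(90 deg) = 0.0000, sin(90 deg) = 1.0000
  joint[1] = (0.0000, 0.0000) + 9.1 * (0.0000, 1.0000) = (0.0000 + 0.0000, 0.0000 + 9.1000) = (0.0000, 9.1000)
link 1: phi[1] = 90 + -75 = 15 deg
  cos(15 deg) = 0.9659, sin(15 deg) = 0.2588
  joint[2] = (0.0000, 9.1000) + 7.2 * (0.9659, 0.2588) = (0.0000 + 6.9547, 9.1000 + 1.8635) = (6.9547, 10.9635)
link 2: phi[2] = 90 + -75 + -35 = -20 deg
  cos(-20 deg) = 0.9397, sin(-20 deg) = -0.3420
  joint[3] = (6.9547, 10.9635) + 5.4 * (0.9397, -0.3420) = (6.9547 + 5.0743, 10.9635 + -1.8469) = (12.0290, 9.1166)
End effector: (12.0290, 9.1166)

Answer: 12.0290 9.1166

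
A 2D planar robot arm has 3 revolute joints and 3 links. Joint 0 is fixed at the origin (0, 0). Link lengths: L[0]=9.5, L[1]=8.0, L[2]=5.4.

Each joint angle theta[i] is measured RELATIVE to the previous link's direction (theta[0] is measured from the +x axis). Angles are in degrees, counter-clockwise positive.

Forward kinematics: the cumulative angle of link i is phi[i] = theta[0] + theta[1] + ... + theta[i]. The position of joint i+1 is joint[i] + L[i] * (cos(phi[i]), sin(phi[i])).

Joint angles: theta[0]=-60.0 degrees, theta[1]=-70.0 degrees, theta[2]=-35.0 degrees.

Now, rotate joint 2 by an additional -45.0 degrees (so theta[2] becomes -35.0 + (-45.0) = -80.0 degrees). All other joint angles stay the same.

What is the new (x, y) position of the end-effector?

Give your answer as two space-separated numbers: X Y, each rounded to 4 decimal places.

joint[0] = (0.0000, 0.0000)  (base)
link 0: phi[0] = -60 = -60 deg
  cos(-60 deg) = 0.5000, sin(-60 deg) = -0.8660
  joint[1] = (0.0000, 0.0000) + 9.5 * (0.5000, -0.8660) = (0.0000 + 4.7500, 0.0000 + -8.2272) = (4.7500, -8.2272)
link 1: phi[1] = -60 + -70 = -130 deg
  cos(-130 deg) = -0.6428, sin(-130 deg) = -0.7660
  joint[2] = (4.7500, -8.2272) + 8 * (-0.6428, -0.7660) = (4.7500 + -5.1423, -8.2272 + -6.1284) = (-0.3923, -14.3556)
link 2: phi[2] = -60 + -70 + -80 = -210 deg
  cos(-210 deg) = -0.8660, sin(-210 deg) = 0.5000
  joint[3] = (-0.3923, -14.3556) + 5.4 * (-0.8660, 0.5000) = (-0.3923 + -4.6765, -14.3556 + 2.7000) = (-5.0688, -11.6556)
End effector: (-5.0688, -11.6556)

Answer: -5.0688 -11.6556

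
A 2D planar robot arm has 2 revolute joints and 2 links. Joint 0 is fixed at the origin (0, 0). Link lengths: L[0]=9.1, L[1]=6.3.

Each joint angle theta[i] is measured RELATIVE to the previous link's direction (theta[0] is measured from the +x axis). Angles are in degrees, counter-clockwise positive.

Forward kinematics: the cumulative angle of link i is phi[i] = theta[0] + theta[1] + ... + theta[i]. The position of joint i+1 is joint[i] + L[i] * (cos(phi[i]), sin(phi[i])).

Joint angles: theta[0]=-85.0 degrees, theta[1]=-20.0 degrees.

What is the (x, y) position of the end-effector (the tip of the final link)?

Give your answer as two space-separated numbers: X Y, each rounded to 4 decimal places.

Answer: -0.8374 -15.1507

Derivation:
joint[0] = (0.0000, 0.0000)  (base)
link 0: phi[0] = -85 = -85 deg
  cos(-85 deg) = 0.0872, sin(-85 deg) = -0.9962
  joint[1] = (0.0000, 0.0000) + 9.1 * (0.0872, -0.9962) = (0.0000 + 0.7931, 0.0000 + -9.0654) = (0.7931, -9.0654)
link 1: phi[1] = -85 + -20 = -105 deg
  cos(-105 deg) = -0.2588, sin(-105 deg) = -0.9659
  joint[2] = (0.7931, -9.0654) + 6.3 * (-0.2588, -0.9659) = (0.7931 + -1.6306, -9.0654 + -6.0853) = (-0.8374, -15.1507)
End effector: (-0.8374, -15.1507)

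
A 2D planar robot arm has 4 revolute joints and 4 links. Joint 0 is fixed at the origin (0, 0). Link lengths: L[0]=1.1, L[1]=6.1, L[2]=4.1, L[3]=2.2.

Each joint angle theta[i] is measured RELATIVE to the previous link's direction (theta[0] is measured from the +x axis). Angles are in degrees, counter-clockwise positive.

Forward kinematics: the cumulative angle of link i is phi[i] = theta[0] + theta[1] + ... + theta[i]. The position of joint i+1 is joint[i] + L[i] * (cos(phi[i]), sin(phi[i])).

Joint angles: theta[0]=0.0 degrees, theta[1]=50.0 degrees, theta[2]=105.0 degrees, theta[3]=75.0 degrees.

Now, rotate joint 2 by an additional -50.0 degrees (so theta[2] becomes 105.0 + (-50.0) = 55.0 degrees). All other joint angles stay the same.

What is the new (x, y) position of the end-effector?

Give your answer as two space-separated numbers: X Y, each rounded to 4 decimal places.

Answer: 1.7598 8.6332

Derivation:
joint[0] = (0.0000, 0.0000)  (base)
link 0: phi[0] = 0 = 0 deg
  cos(0 deg) = 1.0000, sin(0 deg) = 0.0000
  joint[1] = (0.0000, 0.0000) + 1.1 * (1.0000, 0.0000) = (0.0000 + 1.1000, 0.0000 + 0.0000) = (1.1000, 0.0000)
link 1: phi[1] = 0 + 50 = 50 deg
  cos(50 deg) = 0.6428, sin(50 deg) = 0.7660
  joint[2] = (1.1000, 0.0000) + 6.1 * (0.6428, 0.7660) = (1.1000 + 3.9210, 0.0000 + 4.6729) = (5.0210, 4.6729)
link 2: phi[2] = 0 + 50 + 55 = 105 deg
  cos(105 deg) = -0.2588, sin(105 deg) = 0.9659
  joint[3] = (5.0210, 4.6729) + 4.1 * (-0.2588, 0.9659) = (5.0210 + -1.0612, 4.6729 + 3.9603) = (3.9598, 8.6332)
link 3: phi[3] = 0 + 50 + 55 + 75 = 180 deg
  cos(180 deg) = -1.0000, sin(180 deg) = 0.0000
  joint[4] = (3.9598, 8.6332) + 2.2 * (-1.0000, 0.0000) = (3.9598 + -2.2000, 8.6332 + 0.0000) = (1.7598, 8.6332)
End effector: (1.7598, 8.6332)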